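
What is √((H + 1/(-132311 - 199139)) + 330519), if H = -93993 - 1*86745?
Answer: √658192249248842/66290 ≈ 387.02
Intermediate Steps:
H = -180738 (H = -93993 - 86745 = -180738)
√((H + 1/(-132311 - 199139)) + 330519) = √((-180738 + 1/(-132311 - 199139)) + 330519) = √((-180738 + 1/(-331450)) + 330519) = √((-180738 - 1/331450) + 330519) = √(-59905610101/331450 + 330519) = √(49644912449/331450) = √658192249248842/66290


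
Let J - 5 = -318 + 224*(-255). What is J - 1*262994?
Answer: -320427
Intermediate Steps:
J = -57433 (J = 5 + (-318 + 224*(-255)) = 5 + (-318 - 57120) = 5 - 57438 = -57433)
J - 1*262994 = -57433 - 1*262994 = -57433 - 262994 = -320427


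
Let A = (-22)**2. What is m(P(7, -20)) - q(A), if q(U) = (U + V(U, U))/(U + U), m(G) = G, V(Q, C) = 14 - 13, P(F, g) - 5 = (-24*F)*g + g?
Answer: 3237475/968 ≈ 3344.5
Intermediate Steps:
A = 484
P(F, g) = 5 + g - 24*F*g (P(F, g) = 5 + ((-24*F)*g + g) = 5 + (-24*F*g + g) = 5 + (g - 24*F*g) = 5 + g - 24*F*g)
V(Q, C) = 1
q(U) = (1 + U)/(2*U) (q(U) = (U + 1)/(U + U) = (1 + U)/((2*U)) = (1 + U)*(1/(2*U)) = (1 + U)/(2*U))
m(P(7, -20)) - q(A) = (5 - 20 - 24*7*(-20)) - (1 + 484)/(2*484) = (5 - 20 + 3360) - 485/(2*484) = 3345 - 1*485/968 = 3345 - 485/968 = 3237475/968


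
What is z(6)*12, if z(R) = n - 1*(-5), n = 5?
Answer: 120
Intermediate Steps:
z(R) = 10 (z(R) = 5 - 1*(-5) = 5 + 5 = 10)
z(6)*12 = 10*12 = 120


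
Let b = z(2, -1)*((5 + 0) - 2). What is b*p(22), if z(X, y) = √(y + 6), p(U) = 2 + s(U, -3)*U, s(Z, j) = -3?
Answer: -192*√5 ≈ -429.33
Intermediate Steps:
p(U) = 2 - 3*U
z(X, y) = √(6 + y)
b = 3*√5 (b = √(6 - 1)*((5 + 0) - 2) = √5*(5 - 2) = √5*3 = 3*√5 ≈ 6.7082)
b*p(22) = (3*√5)*(2 - 3*22) = (3*√5)*(2 - 66) = (3*√5)*(-64) = -192*√5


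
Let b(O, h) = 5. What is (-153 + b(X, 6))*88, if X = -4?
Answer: -13024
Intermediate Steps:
(-153 + b(X, 6))*88 = (-153 + 5)*88 = -148*88 = -13024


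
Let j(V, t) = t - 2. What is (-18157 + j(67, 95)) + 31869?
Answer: 13805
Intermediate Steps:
j(V, t) = -2 + t
(-18157 + j(67, 95)) + 31869 = (-18157 + (-2 + 95)) + 31869 = (-18157 + 93) + 31869 = -18064 + 31869 = 13805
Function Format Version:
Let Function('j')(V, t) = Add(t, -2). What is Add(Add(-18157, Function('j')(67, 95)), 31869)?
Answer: 13805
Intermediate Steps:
Function('j')(V, t) = Add(-2, t)
Add(Add(-18157, Function('j')(67, 95)), 31869) = Add(Add(-18157, Add(-2, 95)), 31869) = Add(Add(-18157, 93), 31869) = Add(-18064, 31869) = 13805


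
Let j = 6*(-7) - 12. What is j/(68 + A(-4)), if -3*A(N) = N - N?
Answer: -27/34 ≈ -0.79412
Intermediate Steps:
A(N) = 0 (A(N) = -(N - N)/3 = -1/3*0 = 0)
j = -54 (j = -42 - 12 = -54)
j/(68 + A(-4)) = -54/(68 + 0) = -54/68 = -54*1/68 = -27/34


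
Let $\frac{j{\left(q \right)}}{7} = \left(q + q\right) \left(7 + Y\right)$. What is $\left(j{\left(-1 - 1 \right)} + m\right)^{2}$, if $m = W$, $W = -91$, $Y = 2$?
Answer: $117649$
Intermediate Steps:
$j{\left(q \right)} = 126 q$ ($j{\left(q \right)} = 7 \left(q + q\right) \left(7 + 2\right) = 7 \cdot 2 q 9 = 7 \cdot 18 q = 126 q$)
$m = -91$
$\left(j{\left(-1 - 1 \right)} + m\right)^{2} = \left(126 \left(-1 - 1\right) - 91\right)^{2} = \left(126 \left(-2\right) - 91\right)^{2} = \left(-252 - 91\right)^{2} = \left(-343\right)^{2} = 117649$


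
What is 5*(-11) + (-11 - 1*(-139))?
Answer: 73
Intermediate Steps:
5*(-11) + (-11 - 1*(-139)) = -55 + (-11 + 139) = -55 + 128 = 73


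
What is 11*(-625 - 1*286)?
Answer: -10021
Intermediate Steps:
11*(-625 - 1*286) = 11*(-625 - 286) = 11*(-911) = -10021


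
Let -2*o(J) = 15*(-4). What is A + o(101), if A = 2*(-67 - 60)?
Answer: -224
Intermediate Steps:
o(J) = 30 (o(J) = -15*(-4)/2 = -½*(-60) = 30)
A = -254 (A = 2*(-127) = -254)
A + o(101) = -254 + 30 = -224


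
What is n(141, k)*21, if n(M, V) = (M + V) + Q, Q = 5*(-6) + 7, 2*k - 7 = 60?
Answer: 6363/2 ≈ 3181.5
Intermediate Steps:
k = 67/2 (k = 7/2 + (½)*60 = 7/2 + 30 = 67/2 ≈ 33.500)
Q = -23 (Q = -30 + 7 = -23)
n(M, V) = -23 + M + V (n(M, V) = (M + V) - 23 = -23 + M + V)
n(141, k)*21 = (-23 + 141 + 67/2)*21 = (303/2)*21 = 6363/2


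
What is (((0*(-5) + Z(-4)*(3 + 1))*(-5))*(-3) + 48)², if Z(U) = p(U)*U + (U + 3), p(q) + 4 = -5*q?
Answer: 14837904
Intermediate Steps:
p(q) = -4 - 5*q
Z(U) = 3 + U + U*(-4 - 5*U) (Z(U) = (-4 - 5*U)*U + (U + 3) = U*(-4 - 5*U) + (3 + U) = 3 + U + U*(-4 - 5*U))
(((0*(-5) + Z(-4)*(3 + 1))*(-5))*(-3) + 48)² = (((0*(-5) + (3 - 4 - 1*(-4)*(4 + 5*(-4)))*(3 + 1))*(-5))*(-3) + 48)² = (((0 + (3 - 4 - 1*(-4)*(4 - 20))*4)*(-5))*(-3) + 48)² = (((0 + (3 - 4 - 1*(-4)*(-16))*4)*(-5))*(-3) + 48)² = (((0 + (3 - 4 - 64)*4)*(-5))*(-3) + 48)² = (((0 - 65*4)*(-5))*(-3) + 48)² = (((0 - 260)*(-5))*(-3) + 48)² = (-260*(-5)*(-3) + 48)² = (1300*(-3) + 48)² = (-3900 + 48)² = (-3852)² = 14837904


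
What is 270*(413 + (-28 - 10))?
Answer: 101250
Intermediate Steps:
270*(413 + (-28 - 10)) = 270*(413 - 38) = 270*375 = 101250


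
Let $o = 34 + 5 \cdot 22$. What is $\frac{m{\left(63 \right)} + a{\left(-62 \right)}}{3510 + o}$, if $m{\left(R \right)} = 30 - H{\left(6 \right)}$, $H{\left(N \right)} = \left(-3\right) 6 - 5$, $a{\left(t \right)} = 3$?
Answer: $\frac{4}{261} \approx 0.015326$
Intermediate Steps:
$o = 144$ ($o = 34 + 110 = 144$)
$H{\left(N \right)} = -23$ ($H{\left(N \right)} = -18 - 5 = -23$)
$m{\left(R \right)} = 53$ ($m{\left(R \right)} = 30 - -23 = 30 + 23 = 53$)
$\frac{m{\left(63 \right)} + a{\left(-62 \right)}}{3510 + o} = \frac{53 + 3}{3510 + 144} = \frac{56}{3654} = 56 \cdot \frac{1}{3654} = \frac{4}{261}$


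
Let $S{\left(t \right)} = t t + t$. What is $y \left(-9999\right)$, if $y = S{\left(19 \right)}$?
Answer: $-3799620$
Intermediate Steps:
$S{\left(t \right)} = t + t^{2}$ ($S{\left(t \right)} = t^{2} + t = t + t^{2}$)
$y = 380$ ($y = 19 \left(1 + 19\right) = 19 \cdot 20 = 380$)
$y \left(-9999\right) = 380 \left(-9999\right) = -3799620$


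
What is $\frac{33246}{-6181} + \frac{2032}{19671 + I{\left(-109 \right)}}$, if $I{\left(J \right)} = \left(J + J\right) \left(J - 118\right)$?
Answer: $- \frac{2286633830}{427459417} \approx -5.3494$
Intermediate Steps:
$I{\left(J \right)} = 2 J \left(-118 + J\right)$
$\frac{33246}{-6181} + \frac{2032}{19671 + I{\left(-109 \right)}} = \frac{33246}{-6181} + \frac{2032}{19671 + 2 \left(-109\right) \left(-118 - 109\right)} = 33246 \left(- \frac{1}{6181}\right) + \frac{2032}{19671 + 2 \left(-109\right) \left(-227\right)} = - \frac{33246}{6181} + \frac{2032}{19671 + 49486} = - \frac{33246}{6181} + \frac{2032}{69157} = - \frac{2286633830}{427459417}$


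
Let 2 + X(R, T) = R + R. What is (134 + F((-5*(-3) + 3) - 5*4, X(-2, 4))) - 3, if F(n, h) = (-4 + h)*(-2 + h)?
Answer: 211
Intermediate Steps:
X(R, T) = -2 + 2*R (X(R, T) = -2 + (R + R) = -2 + 2*R)
(134 + F((-5*(-3) + 3) - 5*4, X(-2, 4))) - 3 = (134 + (8 + (-2 + 2*(-2))² - 6*(-2 + 2*(-2)))) - 3 = (134 + (8 + (-2 - 4)² - 6*(-2 - 4))) - 3 = (134 + (8 + (-6)² - 6*(-6))) - 3 = (134 + (8 + 36 + 36)) - 3 = (134 + 80) - 3 = 214 - 3 = 211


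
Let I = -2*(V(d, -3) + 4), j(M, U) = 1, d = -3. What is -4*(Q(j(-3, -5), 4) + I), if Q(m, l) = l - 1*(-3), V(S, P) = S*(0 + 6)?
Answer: -140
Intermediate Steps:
V(S, P) = 6*S (V(S, P) = S*6 = 6*S)
I = 28 (I = -2*(6*(-3) + 4) = -2*(-18 + 4) = -2*(-14) = 28)
Q(m, l) = 3 + l (Q(m, l) = l + 3 = 3 + l)
-4*(Q(j(-3, -5), 4) + I) = -4*((3 + 4) + 28) = -4*(7 + 28) = -4*35 = -140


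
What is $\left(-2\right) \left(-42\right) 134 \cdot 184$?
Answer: $2071104$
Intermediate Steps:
$\left(-2\right) \left(-42\right) 134 \cdot 184 = 84 \cdot 134 \cdot 184 = 11256 \cdot 184 = 2071104$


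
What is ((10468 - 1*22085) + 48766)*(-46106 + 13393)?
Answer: -1215255237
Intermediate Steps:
((10468 - 1*22085) + 48766)*(-46106 + 13393) = ((10468 - 22085) + 48766)*(-32713) = (-11617 + 48766)*(-32713) = 37149*(-32713) = -1215255237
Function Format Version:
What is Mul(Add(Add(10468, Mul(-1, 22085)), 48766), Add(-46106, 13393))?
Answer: -1215255237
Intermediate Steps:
Mul(Add(Add(10468, Mul(-1, 22085)), 48766), Add(-46106, 13393)) = Mul(Add(Add(10468, -22085), 48766), -32713) = Mul(Add(-11617, 48766), -32713) = Mul(37149, -32713) = -1215255237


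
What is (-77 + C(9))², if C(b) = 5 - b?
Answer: 6561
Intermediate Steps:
(-77 + C(9))² = (-77 + (5 - 1*9))² = (-77 + (5 - 9))² = (-77 - 4)² = (-81)² = 6561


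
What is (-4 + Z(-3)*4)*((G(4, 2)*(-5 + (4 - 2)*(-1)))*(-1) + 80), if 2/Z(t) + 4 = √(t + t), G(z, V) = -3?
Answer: -3540/11 - 236*I*√6/11 ≈ -321.82 - 52.553*I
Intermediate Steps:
Z(t) = 2/(-4 + √2*√t) (Z(t) = 2/(-4 + √(t + t)) = 2/(-4 + √(2*t)) = 2/(-4 + √2*√t))
(-4 + Z(-3)*4)*((G(4, 2)*(-5 + (4 - 2)*(-1)))*(-1) + 80) = (-4 + (2/(-4 + √2*√(-3)))*4)*(-3*(-5 + (4 - 2)*(-1))*(-1) + 80) = (-4 + (2/(-4 + √2*(I*√3)))*4)*(-3*(-5 + 2*(-1))*(-1) + 80) = (-4 + (2/(-4 + I*√6))*4)*(-3*(-5 - 2)*(-1) + 80) = (-4 + 8/(-4 + I*√6))*(-3*(-7)*(-1) + 80) = (-4 + 8/(-4 + I*√6))*(21*(-1) + 80) = (-4 + 8/(-4 + I*√6))*(-21 + 80) = (-4 + 8/(-4 + I*√6))*59 = -236 + 472/(-4 + I*√6)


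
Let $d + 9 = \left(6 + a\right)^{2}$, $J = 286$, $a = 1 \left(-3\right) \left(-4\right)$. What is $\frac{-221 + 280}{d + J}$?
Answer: $\frac{59}{601} \approx 0.09817$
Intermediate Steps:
$a = 12$ ($a = \left(-3\right) \left(-4\right) = 12$)
$d = 315$ ($d = -9 + \left(6 + 12\right)^{2} = -9 + 18^{2} = -9 + 324 = 315$)
$\frac{-221 + 280}{d + J} = \frac{-221 + 280}{315 + 286} = \frac{59}{601}$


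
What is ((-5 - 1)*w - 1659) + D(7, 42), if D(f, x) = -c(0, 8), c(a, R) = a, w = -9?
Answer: -1605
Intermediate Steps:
D(f, x) = 0 (D(f, x) = -1*0 = 0)
((-5 - 1)*w - 1659) + D(7, 42) = ((-5 - 1)*(-9) - 1659) + 0 = (-6*(-9) - 1659) + 0 = (54 - 1659) + 0 = -1605 + 0 = -1605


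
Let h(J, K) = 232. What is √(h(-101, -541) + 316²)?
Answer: 2*√25022 ≈ 316.37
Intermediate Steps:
√(h(-101, -541) + 316²) = √(232 + 316²) = √(232 + 99856) = √100088 = 2*√25022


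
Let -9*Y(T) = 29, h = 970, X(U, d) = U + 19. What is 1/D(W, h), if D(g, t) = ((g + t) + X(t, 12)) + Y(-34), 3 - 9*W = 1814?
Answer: 9/15791 ≈ 0.00056995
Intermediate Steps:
X(U, d) = 19 + U
Y(T) = -29/9 (Y(T) = -1/9*29 = -29/9)
W = -1811/9 (W = 1/3 - 1/9*1814 = 1/3 - 1814/9 = -1811/9 ≈ -201.22)
D(g, t) = 142/9 + g + 2*t (D(g, t) = ((g + t) + (19 + t)) - 29/9 = (19 + g + 2*t) - 29/9 = 142/9 + g + 2*t)
1/D(W, h) = 1/(142/9 - 1811/9 + 2*970) = 1/(142/9 - 1811/9 + 1940) = 1/(15791/9) = 9/15791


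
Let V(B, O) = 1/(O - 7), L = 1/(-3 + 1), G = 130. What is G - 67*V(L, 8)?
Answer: 63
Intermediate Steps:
L = -½ (L = 1/(-2) = -½ ≈ -0.50000)
V(B, O) = 1/(-7 + O)
G - 67*V(L, 8) = 130 - 67/(-7 + 8) = 130 - 67/1 = 130 - 67*1 = 130 - 67 = 63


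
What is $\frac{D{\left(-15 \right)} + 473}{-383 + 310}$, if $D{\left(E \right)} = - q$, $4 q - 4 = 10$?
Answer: $- \frac{939}{146} \approx -6.4315$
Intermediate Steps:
$q = \frac{7}{2}$ ($q = 1 + \frac{1}{4} \cdot 10 = 1 + \frac{5}{2} = \frac{7}{2} \approx 3.5$)
$D{\left(E \right)} = - \frac{7}{2}$ ($D{\left(E \right)} = \left(-1\right) \frac{7}{2} = - \frac{7}{2}$)
$\frac{D{\left(-15 \right)} + 473}{-383 + 310} = \frac{- \frac{7}{2} + 473}{-383 + 310} = \frac{939}{2 \left(-73\right)} = \frac{939}{2} \left(- \frac{1}{73}\right) = - \frac{939}{146}$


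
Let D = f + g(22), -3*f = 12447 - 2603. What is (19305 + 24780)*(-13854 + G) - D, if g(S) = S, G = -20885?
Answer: -4594396667/3 ≈ -1.5315e+9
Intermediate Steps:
f = -9844/3 (f = -(12447 - 2603)/3 = -⅓*9844 = -9844/3 ≈ -3281.3)
D = -9778/3 (D = -9844/3 + 22 = -9778/3 ≈ -3259.3)
(19305 + 24780)*(-13854 + G) - D = (19305 + 24780)*(-13854 - 20885) - 1*(-9778/3) = 44085*(-34739) + 9778/3 = -1531468815 + 9778/3 = -4594396667/3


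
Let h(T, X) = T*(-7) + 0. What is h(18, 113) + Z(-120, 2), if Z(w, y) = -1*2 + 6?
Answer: -122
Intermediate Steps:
Z(w, y) = 4 (Z(w, y) = -2 + 6 = 4)
h(T, X) = -7*T (h(T, X) = -7*T + 0 = -7*T)
h(18, 113) + Z(-120, 2) = -7*18 + 4 = -126 + 4 = -122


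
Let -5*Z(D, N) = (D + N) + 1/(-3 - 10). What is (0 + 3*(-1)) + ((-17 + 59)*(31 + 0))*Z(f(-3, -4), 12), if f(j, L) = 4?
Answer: -269709/65 ≈ -4149.4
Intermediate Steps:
Z(D, N) = 1/65 - D/5 - N/5 (Z(D, N) = -((D + N) + 1/(-3 - 10))/5 = -((D + N) + 1/(-13))/5 = -((D + N) - 1/13)/5 = -(-1/13 + D + N)/5 = 1/65 - D/5 - N/5)
(0 + 3*(-1)) + ((-17 + 59)*(31 + 0))*Z(f(-3, -4), 12) = (0 + 3*(-1)) + ((-17 + 59)*(31 + 0))*(1/65 - ⅕*4 - ⅕*12) = (0 - 3) + (42*31)*(1/65 - ⅘ - 12/5) = -3 + 1302*(-207/65) = -3 - 269514/65 = -269709/65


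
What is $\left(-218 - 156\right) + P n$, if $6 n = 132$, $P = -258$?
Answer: $-6050$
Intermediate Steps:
$n = 22$ ($n = \frac{1}{6} \cdot 132 = 22$)
$\left(-218 - 156\right) + P n = \left(-218 - 156\right) - 5676 = -374 - 5676 = -6050$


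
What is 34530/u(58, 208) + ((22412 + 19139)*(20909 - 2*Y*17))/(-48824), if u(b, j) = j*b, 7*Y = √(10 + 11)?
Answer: -654962185391/36813296 + 41551*√21/10052 ≈ -17773.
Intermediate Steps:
Y = √21/7 (Y = √(10 + 11)/7 = √21/7 ≈ 0.65465)
u(b, j) = b*j
34530/u(58, 208) + ((22412 + 19139)*(20909 - 2*Y*17))/(-48824) = 34530/((58*208)) + ((22412 + 19139)*(20909 - 2*√21/7*17))/(-48824) = 34530/12064 + (41551*(20909 - 2*√21/7*17))*(-1/48824) = 34530*(1/12064) + (41551*(20909 - 34*√21/7))*(-1/48824) = 17265/6032 + (868789859 - 1412734*√21/7)*(-1/48824) = 17265/6032 + (-868789859/48824 + 41551*√21/10052) = -654962185391/36813296 + 41551*√21/10052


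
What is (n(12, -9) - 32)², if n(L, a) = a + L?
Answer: 841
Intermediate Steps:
n(L, a) = L + a
(n(12, -9) - 32)² = ((12 - 9) - 32)² = (3 - 32)² = (-29)² = 841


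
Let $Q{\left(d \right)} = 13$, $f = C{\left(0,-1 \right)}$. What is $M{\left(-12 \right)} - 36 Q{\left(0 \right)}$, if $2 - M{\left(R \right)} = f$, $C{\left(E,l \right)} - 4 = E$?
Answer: $-470$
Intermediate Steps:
$C{\left(E,l \right)} = 4 + E$
$f = 4$ ($f = 4 + 0 = 4$)
$M{\left(R \right)} = -2$ ($M{\left(R \right)} = 2 - 4 = -2$)
$M{\left(-12 \right)} - 36 Q{\left(0 \right)} = -2 - 468 = -470$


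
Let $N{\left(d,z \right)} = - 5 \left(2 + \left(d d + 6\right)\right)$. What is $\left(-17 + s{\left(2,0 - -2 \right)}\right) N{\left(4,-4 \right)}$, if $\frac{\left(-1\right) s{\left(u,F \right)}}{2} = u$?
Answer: $2520$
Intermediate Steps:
$N{\left(d,z \right)} = -40 - 5 d^{2}$ ($N{\left(d,z \right)} = - 5 \left(2 + \left(d^{2} + 6\right)\right) = - 5 \left(2 + \left(6 + d^{2}\right)\right) = - 5 \left(8 + d^{2}\right) = -40 - 5 d^{2}$)
$s{\left(u,F \right)} = - 2 u$
$\left(-17 + s{\left(2,0 - -2 \right)}\right) N{\left(4,-4 \right)} = \left(-17 - 4\right) \left(-40 - 5 \cdot 4^{2}\right) = \left(-17 - 4\right) \left(-40 - 80\right) = - 21 \left(-40 - 80\right) = \left(-21\right) \left(-120\right) = 2520$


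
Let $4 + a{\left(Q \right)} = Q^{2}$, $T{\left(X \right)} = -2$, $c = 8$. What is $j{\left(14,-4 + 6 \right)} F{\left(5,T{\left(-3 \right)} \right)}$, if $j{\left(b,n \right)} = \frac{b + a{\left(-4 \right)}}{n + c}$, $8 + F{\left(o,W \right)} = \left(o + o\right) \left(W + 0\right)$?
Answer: $- \frac{364}{5} \approx -72.8$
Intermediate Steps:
$a{\left(Q \right)} = -4 + Q^{2}$
$F{\left(o,W \right)} = -8 + 2 W o$ ($F{\left(o,W \right)} = -8 + \left(o + o\right) \left(W + 0\right) = -8 + 2 o W = -8 + 2 W o$)
$j{\left(b,n \right)} = \frac{12 + b}{8 + n}$ ($j{\left(b,n \right)} = \frac{b - \left(4 - \left(-4\right)^{2}\right)}{n + 8} = \frac{b + \left(-4 + 16\right)}{8 + n} = \frac{b + 12}{8 + n} = \frac{12 + b}{8 + n}$)
$j{\left(14,-4 + 6 \right)} F{\left(5,T{\left(-3 \right)} \right)} = \frac{12 + 14}{8 + \left(-4 + 6\right)} \left(-8 + 2 \left(-2\right) 5\right) = \frac{1}{8 + 2} \cdot 26 \left(-8 - 20\right) = \frac{1}{10} \cdot 26 \left(-28\right) = \frac{13}{5} \left(-28\right) = - \frac{364}{5}$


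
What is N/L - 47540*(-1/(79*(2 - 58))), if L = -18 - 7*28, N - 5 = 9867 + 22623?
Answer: -9620715/59171 ≈ -162.59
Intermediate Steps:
N = 32495 (N = 5 + (9867 + 22623) = 5 + 32490 = 32495)
L = -214 (L = -18 - 196 = -214)
N/L - 47540*(-1/(79*(2 - 58))) = 32495/(-214) - 47540*(-1/(79*(2 - 58))) = 32495*(-1/214) - 47540/((-79*(-56))) = -32495/214 - 47540/4424 = -32495/214 - 47540*1/4424 = -32495/214 - 11885/1106 = -9620715/59171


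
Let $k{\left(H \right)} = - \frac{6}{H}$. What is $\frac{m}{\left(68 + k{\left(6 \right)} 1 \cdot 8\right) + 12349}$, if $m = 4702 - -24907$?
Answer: $\frac{29609}{12409} \approx 2.3861$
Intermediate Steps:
$m = 29609$ ($m = 4702 + 24907 = 29609$)
$\frac{m}{\left(68 + k{\left(6 \right)} 1 \cdot 8\right) + 12349} = \frac{29609}{\left(68 + - \frac{6}{6} \cdot 1 \cdot 8\right) + 12349} = \frac{29609}{\left(68 + \left(-6\right) \frac{1}{6} \cdot 8\right) + 12349} = \frac{29609}{\left(68 - 8\right) + 12349} = \frac{29609}{60 + 12349} = \frac{29609}{12409}$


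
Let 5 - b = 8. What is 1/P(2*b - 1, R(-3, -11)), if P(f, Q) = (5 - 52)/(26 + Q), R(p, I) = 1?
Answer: -27/47 ≈ -0.57447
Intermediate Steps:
b = -3 (b = 5 - 1*8 = 5 - 8 = -3)
P(f, Q) = -47/(26 + Q)
1/P(2*b - 1, R(-3, -11)) = 1/(-47/(26 + 1)) = 1/(-47/27) = -27/47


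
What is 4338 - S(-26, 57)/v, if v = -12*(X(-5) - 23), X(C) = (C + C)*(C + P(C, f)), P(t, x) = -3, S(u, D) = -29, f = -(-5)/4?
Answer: 2967163/684 ≈ 4338.0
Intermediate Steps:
f = 5/4 (f = -(-5)/4 = -1*(-5/4) = 5/4 ≈ 1.2500)
X(C) = 2*C*(-3 + C) (X(C) = (C + C)*(C - 3) = (2*C)*(-3 + C) = 2*C*(-3 + C))
v = -684 (v = -12*(2*(-5)*(-3 - 5) - 23) = -12*(2*(-5)*(-8) - 23) = -12*(80 - 23) = -12*57 = -684)
4338 - S(-26, 57)/v = 4338 - (-29)/(-684) = 4338 - (-29)*(-1)/684 = 4338 - 1*29/684 = 4338 - 29/684 = 2967163/684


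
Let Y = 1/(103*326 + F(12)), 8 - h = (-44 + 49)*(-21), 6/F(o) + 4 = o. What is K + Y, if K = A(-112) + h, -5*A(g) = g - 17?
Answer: 18642926/134315 ≈ 138.80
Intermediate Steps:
A(g) = 17/5 - g/5 (A(g) = -(g - 17)/5 = -(-17 + g)/5 = 17/5 - g/5)
F(o) = 6/(-4 + o)
h = 113 (h = 8 - (-44 + 49)*(-21) = 8 - 5*(-21) = 8 - 1*(-105) = 8 + 105 = 113)
K = 694/5 (K = (17/5 - ⅕*(-112)) + 113 = (17/5 + 112/5) + 113 = 129/5 + 113 = 694/5 ≈ 138.80)
Y = 4/134315 (Y = 1/(103*326 + 6/(-4 + 12)) = 1/(33578 + 6/8) = 1/(33578 + 6*(⅛)) = 1/(33578 + ¾) = 1/(134315/4) = 4/134315 ≈ 2.9781e-5)
K + Y = 694/5 + 4/134315 = 18642926/134315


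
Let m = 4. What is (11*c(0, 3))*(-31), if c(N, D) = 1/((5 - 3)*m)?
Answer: -341/8 ≈ -42.625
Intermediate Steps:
c(N, D) = ⅛ (c(N, D) = 1/((5 - 3)*4) = (¼)/2 = (½)*(¼) = ⅛)
(11*c(0, 3))*(-31) = (11*(⅛))*(-31) = (11/8)*(-31) = -341/8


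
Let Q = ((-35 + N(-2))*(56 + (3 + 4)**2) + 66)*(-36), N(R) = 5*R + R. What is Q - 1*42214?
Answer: 133070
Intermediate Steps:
N(R) = 6*R
Q = 175284 (Q = ((-35 + 6*(-2))*(56 + (3 + 4)**2) + 66)*(-36) = ((-35 - 12)*(56 + 7**2) + 66)*(-36) = (-47*(56 + 49) + 66)*(-36) = (-47*105 + 66)*(-36) = (-4935 + 66)*(-36) = -4869*(-36) = 175284)
Q - 1*42214 = 175284 - 1*42214 = 175284 - 42214 = 133070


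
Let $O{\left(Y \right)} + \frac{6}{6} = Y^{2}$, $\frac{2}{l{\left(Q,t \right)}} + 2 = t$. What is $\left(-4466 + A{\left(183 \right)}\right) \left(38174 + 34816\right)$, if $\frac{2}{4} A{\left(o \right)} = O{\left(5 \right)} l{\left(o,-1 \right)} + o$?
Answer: $-301594680$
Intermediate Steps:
$l{\left(Q,t \right)} = \frac{2}{-2 + t}$
$O{\left(Y \right)} = -1 + Y^{2}$
$A{\left(o \right)} = -32 + 2 o$ ($A{\left(o \right)} = 2 \left(\left(-1 + 5^{2}\right) \frac{2}{-2 - 1} + o\right) = 2 \left(\left(-1 + 25\right) \frac{2}{-3} + o\right) = 2 \left(24 \cdot 2 \left(- \frac{1}{3}\right) + o\right) = 2 \left(24 \left(- \frac{2}{3}\right) + o\right) = 2 \left(-16 + o\right) = -32 + 2 o$)
$\left(-4466 + A{\left(183 \right)}\right) \left(38174 + 34816\right) = \left(-4466 + \left(-32 + 2 \cdot 183\right)\right) \left(38174 + 34816\right) = \left(-4466 + \left(-32 + 366\right)\right) 72990 = \left(-4466 + 334\right) 72990 = \left(-4132\right) 72990 = -301594680$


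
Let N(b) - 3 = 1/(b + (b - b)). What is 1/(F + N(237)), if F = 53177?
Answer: 237/12603661 ≈ 1.8804e-5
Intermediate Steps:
N(b) = 3 + 1/b (N(b) = 3 + 1/(b + (b - b)) = 3 + 1/(b + 0) = 3 + 1/b)
1/(F + N(237)) = 1/(53177 + (3 + 1/237)) = 1/(53177 + 712/237) = 1/(12603661/237) = 237/12603661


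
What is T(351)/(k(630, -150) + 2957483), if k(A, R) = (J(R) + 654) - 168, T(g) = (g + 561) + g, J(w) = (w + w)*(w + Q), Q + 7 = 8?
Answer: 1263/3002669 ≈ 0.00042063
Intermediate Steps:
Q = 1 (Q = -7 + 8 = 1)
J(w) = 2*w*(1 + w) (J(w) = (w + w)*(w + 1) = (2*w)*(1 + w) = 2*w*(1 + w))
T(g) = 561 + 2*g (T(g) = (561 + g) + g = 561 + 2*g)
k(A, R) = 486 + 2*R*(1 + R) (k(A, R) = (2*R*(1 + R) + 654) - 168 = (654 + 2*R*(1 + R)) - 168 = 486 + 2*R*(1 + R))
T(351)/(k(630, -150) + 2957483) = (561 + 2*351)/((486 + 2*(-150)*(1 - 150)) + 2957483) = (561 + 702)/((486 + 2*(-150)*(-149)) + 2957483) = 1263/((486 + 44700) + 2957483) = 1263/(45186 + 2957483) = 1263/3002669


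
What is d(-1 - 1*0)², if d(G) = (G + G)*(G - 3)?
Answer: 64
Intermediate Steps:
d(G) = 2*G*(-3 + G) (d(G) = (2*G)*(-3 + G) = 2*G*(-3 + G))
d(-1 - 1*0)² = (2*(-1 - 1*0)*(-3 + (-1 - 1*0)))² = (2*(-1 + 0)*(-3 + (-1 + 0)))² = (2*(-1)*(-3 - 1))² = (2*(-1)*(-4))² = 8² = 64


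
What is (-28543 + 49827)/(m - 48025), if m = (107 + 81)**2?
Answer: -21284/12681 ≈ -1.6784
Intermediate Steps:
m = 35344 (m = 188**2 = 35344)
(-28543 + 49827)/(m - 48025) = (-28543 + 49827)/(35344 - 48025) = 21284/(-12681) = 21284*(-1/12681) = -21284/12681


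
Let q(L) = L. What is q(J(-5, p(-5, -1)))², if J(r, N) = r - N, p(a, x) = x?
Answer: 16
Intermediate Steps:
q(J(-5, p(-5, -1)))² = (-5 - 1*(-1))² = (-5 + 1)² = (-4)² = 16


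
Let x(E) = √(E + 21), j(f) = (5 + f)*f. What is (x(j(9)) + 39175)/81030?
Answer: 7835/16206 + 7*√3/81030 ≈ 0.48361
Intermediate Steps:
j(f) = f*(5 + f)
x(E) = √(21 + E)
(x(j(9)) + 39175)/81030 = (√(21 + 9*(5 + 9)) + 39175)/81030 = (√(21 + 9*14) + 39175)*(1/81030) = (√(21 + 126) + 39175)*(1/81030) = (√147 + 39175)*(1/81030) = (7*√3 + 39175)*(1/81030) = (39175 + 7*√3)*(1/81030) = 7835/16206 + 7*√3/81030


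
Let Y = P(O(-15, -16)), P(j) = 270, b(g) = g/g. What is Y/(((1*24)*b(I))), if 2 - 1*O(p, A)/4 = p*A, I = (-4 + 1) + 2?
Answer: 45/4 ≈ 11.250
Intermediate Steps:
I = -1 (I = -3 + 2 = -1)
b(g) = 1
O(p, A) = 8 - 4*A*p (O(p, A) = 8 - 4*p*A = 8 - 4*A*p)
Y = 270
Y/(((1*24)*b(I))) = 270/(((1*24)*1)) = 270/((24*1)) = 270/24 = 270*(1/24) = 45/4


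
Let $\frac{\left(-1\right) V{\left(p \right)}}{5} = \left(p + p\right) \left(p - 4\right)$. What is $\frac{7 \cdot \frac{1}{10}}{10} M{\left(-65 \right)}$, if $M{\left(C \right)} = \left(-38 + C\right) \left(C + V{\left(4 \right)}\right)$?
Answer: $\frac{9373}{20} \approx 468.65$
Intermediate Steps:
$V{\left(p \right)} = - 10 p \left(-4 + p\right)$ ($V{\left(p \right)} = - 5 \left(p + p\right) \left(p - 4\right) = - 5 \cdot 2 p \left(-4 + p\right) = - 10 p \left(-4 + p\right)$)
$M{\left(C \right)} = C \left(-38 + C\right)$ ($M{\left(C \right)} = \left(-38 + C\right) \left(C + 10 \cdot 4 \left(4 - 4\right)\right) = \left(-38 + C\right) \left(C + 10 \cdot 4 \cdot 0\right) = \left(-38 + C\right) \left(C + 0\right) = \left(-38 + C\right) C = C \left(-38 + C\right)$)
$\frac{7 \cdot \frac{1}{10}}{10} M{\left(-65 \right)} = \frac{7 \cdot \frac{1}{10}}{10} \left(- 65 \left(-38 - 65\right)\right) = 7 \cdot \frac{1}{10} \cdot \frac{1}{10} \left(\left(-65\right) \left(-103\right)\right) = \frac{7}{10} \cdot \frac{1}{10} \cdot 6695 = \frac{7}{100} \cdot 6695 = \frac{9373}{20}$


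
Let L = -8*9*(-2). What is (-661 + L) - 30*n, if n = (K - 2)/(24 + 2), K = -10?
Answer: -6541/13 ≈ -503.15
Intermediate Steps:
n = -6/13 (n = (-10 - 2)/(24 + 2) = -12/26 = -12*1/26 = -6/13 ≈ -0.46154)
L = 144 (L = -72*(-2) = 144)
(-661 + L) - 30*n = (-661 + 144) - 30*(-6/13) = -517 + 180/13 = -6541/13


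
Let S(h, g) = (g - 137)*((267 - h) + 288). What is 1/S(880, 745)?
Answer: -1/197600 ≈ -5.0607e-6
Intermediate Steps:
S(h, g) = (-137 + g)*(555 - h)
1/S(880, 745) = 1/(-76035 + 137*880 + 555*745 - 1*745*880) = 1/(-76035 + 120560 + 413475 - 655600) = 1/(-197600) = -1/197600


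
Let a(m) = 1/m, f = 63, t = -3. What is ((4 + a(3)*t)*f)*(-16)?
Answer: -3024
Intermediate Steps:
a(m) = 1/m
((4 + a(3)*t)*f)*(-16) = ((4 - 3/3)*63)*(-16) = ((4 + (1/3)*(-3))*63)*(-16) = ((4 - 1)*63)*(-16) = (3*63)*(-16) = 189*(-16) = -3024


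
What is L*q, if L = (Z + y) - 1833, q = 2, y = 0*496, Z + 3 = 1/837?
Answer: -3073462/837 ≈ -3672.0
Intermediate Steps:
Z = -2510/837 (Z = -3 + 1/837 = -2510/837 ≈ -2.9988)
y = 0
L = -1536731/837 (L = (-2510/837 + 0) - 1833 = -2510/837 - 1833 = -1536731/837 ≈ -1836.0)
L*q = -1536731/837*2 = -3073462/837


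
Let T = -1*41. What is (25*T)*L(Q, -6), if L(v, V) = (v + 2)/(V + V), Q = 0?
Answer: 1025/6 ≈ 170.83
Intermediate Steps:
T = -41
L(v, V) = (2 + v)/(2*V) (L(v, V) = (2 + v)/((2*V)) = (2 + v)*(1/(2*V)) = (2 + v)/(2*V))
(25*T)*L(Q, -6) = (25*(-41))*((½)*(2 + 0)/(-6)) = -1025*(-1)*2/(2*6) = -1025*(-⅙) = 1025/6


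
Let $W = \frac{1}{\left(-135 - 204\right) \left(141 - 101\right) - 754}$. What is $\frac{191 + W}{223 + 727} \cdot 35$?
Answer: $\frac{19137811}{2719660} \approx 7.0368$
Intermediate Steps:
$W = - \frac{1}{14314}$ ($W = \frac{1}{\left(-339\right) 40 - 754} = \frac{1}{-13560 - 754} = \frac{1}{-14314} = - \frac{1}{14314} \approx -6.9862 \cdot 10^{-5}$)
$\frac{191 + W}{223 + 727} \cdot 35 = \frac{191 - \frac{1}{14314}}{223 + 727} \cdot 35 = \frac{2733973}{14314 \cdot 950} \cdot 35 = \frac{2733973}{14314} \cdot \frac{1}{950} \cdot 35 = \frac{2733973}{13598300} \cdot 35 = \frac{19137811}{2719660}$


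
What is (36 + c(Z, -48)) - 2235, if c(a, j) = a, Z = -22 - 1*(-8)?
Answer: -2213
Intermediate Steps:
Z = -14 (Z = -22 + 8 = -14)
(36 + c(Z, -48)) - 2235 = (36 - 14) - 2235 = 22 - 2235 = -2213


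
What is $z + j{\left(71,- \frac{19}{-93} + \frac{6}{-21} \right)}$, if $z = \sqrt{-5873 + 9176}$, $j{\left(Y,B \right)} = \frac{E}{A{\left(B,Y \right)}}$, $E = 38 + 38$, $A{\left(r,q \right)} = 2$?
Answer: $38 + 3 \sqrt{367} \approx 95.472$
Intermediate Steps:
$E = 76$
$j{\left(Y,B \right)} = 38$ ($j{\left(Y,B \right)} = \frac{76}{2} = 76 \cdot \frac{1}{2} = 38$)
$z = 3 \sqrt{367}$ ($z = \sqrt{3303} = 3 \sqrt{367} \approx 57.472$)
$z + j{\left(71,- \frac{19}{-93} + \frac{6}{-21} \right)} = 3 \sqrt{367} + 38 = 38 + 3 \sqrt{367}$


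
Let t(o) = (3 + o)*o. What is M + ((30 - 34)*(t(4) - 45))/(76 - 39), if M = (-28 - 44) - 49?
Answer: -4409/37 ≈ -119.16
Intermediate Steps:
t(o) = o*(3 + o)
M = -121 (M = -72 - 49 = -121)
M + ((30 - 34)*(t(4) - 45))/(76 - 39) = -121 + ((30 - 34)*(4*(3 + 4) - 45))/(76 - 39) = -121 + (-4*(4*7 - 45))/37 = -121 + (-4*(28 - 45))/37 = -121 + (-4*(-17))/37 = -121 + (1/37)*68 = -121 + 68/37 = -4409/37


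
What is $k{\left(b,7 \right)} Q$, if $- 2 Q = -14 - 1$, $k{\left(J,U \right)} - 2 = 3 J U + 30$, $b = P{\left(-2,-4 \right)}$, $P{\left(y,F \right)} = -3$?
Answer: $- \frac{465}{2} \approx -232.5$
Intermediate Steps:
$b = -3$
$k{\left(J,U \right)} = 32 + 3 J U$ ($k{\left(J,U \right)} = 2 + \left(3 J U + 30\right) = 2 + \left(30 + 3 J U\right) = 32 + 3 J U$)
$Q = \frac{15}{2}$ ($Q = - \frac{-14 - 1}{2} = \left(- \frac{1}{2}\right) \left(-15\right) = \frac{15}{2} \approx 7.5$)
$k{\left(b,7 \right)} Q = \left(32 + 3 \left(-3\right) 7\right) \frac{15}{2} = \left(32 - 63\right) \frac{15}{2} = \left(-31\right) \frac{15}{2} = - \frac{465}{2}$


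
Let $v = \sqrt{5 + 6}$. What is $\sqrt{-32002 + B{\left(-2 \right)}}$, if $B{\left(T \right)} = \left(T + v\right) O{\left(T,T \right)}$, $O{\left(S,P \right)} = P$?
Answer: $\sqrt{-31998 - 2 \sqrt{11}} \approx 178.9 i$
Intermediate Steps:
$v = \sqrt{11} \approx 3.3166$
$B{\left(T \right)} = T \left(T + \sqrt{11}\right)$ ($B{\left(T \right)} = \left(T + \sqrt{11}\right) T = T \left(T + \sqrt{11}\right)$)
$\sqrt{-32002 + B{\left(-2 \right)}} = \sqrt{-32002 - 2 \left(-2 + \sqrt{11}\right)} = \sqrt{-32002 + \left(4 - 2 \sqrt{11}\right)} = \sqrt{-31998 - 2 \sqrt{11}}$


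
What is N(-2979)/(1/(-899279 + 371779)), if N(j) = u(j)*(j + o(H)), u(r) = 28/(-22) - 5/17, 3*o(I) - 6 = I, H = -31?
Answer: -1385144315000/561 ≈ -2.4691e+9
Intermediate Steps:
o(I) = 2 + I/3
u(r) = -293/187 (u(r) = 28*(-1/22) - 5*1/17 = -14/11 - 5/17 = -293/187)
N(j) = 7325/561 - 293*j/187 (N(j) = -293*(j + (2 + (1/3)*(-31)))/187 = -293*(j + (2 - 31/3))/187 = -293*(j - 25/3)/187 = -293*(-25/3 + j)/187 = 7325/561 - 293*j/187)
N(-2979)/(1/(-899279 + 371779)) = (7325/561 - 293/187*(-2979))/(1/(-899279 + 371779)) = (7325/561 + 872847/187)/(1/(-527500)) = 2625866/(561*(-1/527500)) = (2625866/561)*(-527500) = -1385144315000/561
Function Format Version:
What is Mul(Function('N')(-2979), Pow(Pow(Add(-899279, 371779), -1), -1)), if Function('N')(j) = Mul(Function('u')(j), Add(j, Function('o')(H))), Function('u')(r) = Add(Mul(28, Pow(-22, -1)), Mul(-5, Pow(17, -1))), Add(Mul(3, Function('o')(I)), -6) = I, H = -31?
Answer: Rational(-1385144315000, 561) ≈ -2.4691e+9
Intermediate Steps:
Function('o')(I) = Add(2, Mul(Rational(1, 3), I))
Function('u')(r) = Rational(-293, 187) (Function('u')(r) = Add(Mul(28, Rational(-1, 22)), Mul(-5, Rational(1, 17))) = Add(Rational(-14, 11), Rational(-5, 17)) = Rational(-293, 187))
Function('N')(j) = Add(Rational(7325, 561), Mul(Rational(-293, 187), j)) (Function('N')(j) = Mul(Rational(-293, 187), Add(j, Add(2, Mul(Rational(1, 3), -31)))) = Mul(Rational(-293, 187), Add(j, Add(2, Rational(-31, 3)))) = Mul(Rational(-293, 187), Add(j, Rational(-25, 3))) = Mul(Rational(-293, 187), Add(Rational(-25, 3), j)) = Add(Rational(7325, 561), Mul(Rational(-293, 187), j)))
Mul(Function('N')(-2979), Pow(Pow(Add(-899279, 371779), -1), -1)) = Mul(Add(Rational(7325, 561), Mul(Rational(-293, 187), -2979)), Pow(Pow(Add(-899279, 371779), -1), -1)) = Mul(Add(Rational(7325, 561), Rational(872847, 187)), Pow(Pow(-527500, -1), -1)) = Mul(Rational(2625866, 561), Pow(Rational(-1, 527500), -1)) = Mul(Rational(2625866, 561), -527500) = Rational(-1385144315000, 561)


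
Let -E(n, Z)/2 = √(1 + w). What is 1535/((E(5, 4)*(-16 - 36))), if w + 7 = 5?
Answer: -1535*I/104 ≈ -14.76*I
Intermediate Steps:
w = -2 (w = -7 + 5 = -2)
E(n, Z) = -2*I (E(n, Z) = -2*√(1 - 2) = -2*I)
1535/((E(5, 4)*(-16 - 36))) = 1535/(((-2*I)*(-16 - 36))) = 1535/((-2*I*(-52))) = 1535/((104*I)) = 1535*(-I/104) = -1535*I/104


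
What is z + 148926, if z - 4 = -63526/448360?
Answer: 33387095637/224180 ≈ 1.4893e+5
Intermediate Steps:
z = 864957/224180 (z = 4 - 63526/448360 = 4 - 63526*1/448360 = 4 - 31763/224180 = 864957/224180 ≈ 3.8583)
z + 148926 = 864957/224180 + 148926 = 33387095637/224180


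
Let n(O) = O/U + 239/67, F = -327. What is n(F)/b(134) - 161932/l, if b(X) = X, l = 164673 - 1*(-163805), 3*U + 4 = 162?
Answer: -119445157819/232976963236 ≈ -0.51269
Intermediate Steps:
U = 158/3 (U = -4/3 + (⅓)*162 = -4/3 + 54 = 158/3 ≈ 52.667)
l = 328478 (l = 164673 + 163805 = 328478)
n(O) = 239/67 + 3*O/158 (n(O) = O/(158/3) + 239/67 = O*(3/158) + 239*(1/67) = 3*O/158 + 239/67 = 239/67 + 3*O/158)
n(F)/b(134) - 161932/l = (239/67 + (3/158)*(-327))/134 - 161932/328478 = (239/67 - 981/158)*(1/134) - 161932*1/328478 = -27965/10586*1/134 - 80966/164239 = -27965/1418524 - 80966/164239 = -119445157819/232976963236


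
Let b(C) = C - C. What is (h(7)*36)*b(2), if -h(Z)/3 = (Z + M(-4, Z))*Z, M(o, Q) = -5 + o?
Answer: 0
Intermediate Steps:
b(C) = 0
h(Z) = -3*Z*(-9 + Z) (h(Z) = -3*(Z + (-5 - 4))*Z = -3*(Z - 9)*Z = -3*(-9 + Z)*Z = -3*Z*(-9 + Z))
(h(7)*36)*b(2) = ((3*7*(9 - 1*7))*36)*0 = ((3*7*(9 - 7))*36)*0 = ((3*7*2)*36)*0 = (42*36)*0 = 1512*0 = 0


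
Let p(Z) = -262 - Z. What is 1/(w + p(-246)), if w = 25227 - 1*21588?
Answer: 1/3623 ≈ 0.00027601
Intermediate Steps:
w = 3639 (w = 25227 - 21588 = 3639)
1/(w + p(-246)) = 1/(3639 + (-262 - 1*(-246))) = 1/(3639 + (-262 + 246)) = 1/(3639 - 16) = 1/3623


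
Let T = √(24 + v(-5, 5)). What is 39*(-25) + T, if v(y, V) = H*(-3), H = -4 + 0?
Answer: -969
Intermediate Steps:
H = -4
v(y, V) = 12 (v(y, V) = -4*(-3) = 12)
T = 6 (T = √(24 + 12) = √36 = 6)
39*(-25) + T = 39*(-25) + 6 = -975 + 6 = -969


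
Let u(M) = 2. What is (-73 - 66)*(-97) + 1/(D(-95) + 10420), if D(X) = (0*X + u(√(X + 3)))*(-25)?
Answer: 139818711/10370 ≈ 13483.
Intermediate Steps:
D(X) = -50 (D(X) = (0*X + 2)*(-25) = (0 + 2)*(-25) = 2*(-25) = -50)
(-73 - 66)*(-97) + 1/(D(-95) + 10420) = (-73 - 66)*(-97) + 1/(-50 + 10420) = -139*(-97) + 1/10370 = 13483 + 1/10370 = 139818711/10370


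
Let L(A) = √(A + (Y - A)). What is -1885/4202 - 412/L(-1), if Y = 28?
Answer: -1885/4202 - 206*√7/7 ≈ -78.309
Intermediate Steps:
L(A) = 2*√7 (L(A) = √(A + (28 - A)) = √28 = 2*√7)
-1885/4202 - 412/L(-1) = -1885/4202 - 412*√7/14 = -1885*1/4202 - 206*√7/7 = -1885/4202 - 206*√7/7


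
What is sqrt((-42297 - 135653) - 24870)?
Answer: 2*I*sqrt(50705) ≈ 450.36*I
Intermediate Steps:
sqrt((-42297 - 135653) - 24870) = sqrt(-177950 - 24870) = sqrt(-202820) = 2*I*sqrt(50705)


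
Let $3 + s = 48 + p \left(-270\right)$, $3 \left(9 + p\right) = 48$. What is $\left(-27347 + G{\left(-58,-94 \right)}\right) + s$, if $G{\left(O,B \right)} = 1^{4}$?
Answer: $-29191$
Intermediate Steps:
$p = 7$ ($p = -9 + \frac{1}{3} \cdot 48 = -9 + 16 = 7$)
$G{\left(O,B \right)} = 1$
$s = -1845$ ($s = -3 + \left(48 + 7 \left(-270\right)\right) = -3 + \left(48 - 1890\right) = -3 - 1842 = -1845$)
$\left(-27347 + G{\left(-58,-94 \right)}\right) + s = \left(-27347 + 1\right) - 1845 = -27346 - 1845 = -29191$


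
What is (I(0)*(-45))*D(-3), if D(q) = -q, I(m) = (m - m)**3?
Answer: 0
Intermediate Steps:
I(m) = 0 (I(m) = 0**3 = 0)
(I(0)*(-45))*D(-3) = (0*(-45))*(-1*(-3)) = 0*3 = 0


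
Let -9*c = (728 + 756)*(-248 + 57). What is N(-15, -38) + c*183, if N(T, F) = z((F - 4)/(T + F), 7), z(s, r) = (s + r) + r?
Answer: 916376804/159 ≈ 5.7634e+6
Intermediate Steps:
z(s, r) = s + 2*r (z(s, r) = (r + s) + r = s + 2*r)
c = 283444/9 (c = -(728 + 756)*(-248 + 57)/9 = -1484*(-191)/9 = -⅑*(-283444) = 283444/9 ≈ 31494.)
N(T, F) = 14 + (-4 + F)/(F + T) (N(T, F) = (F - 4)/(T + F) + 2*7 = (-4 + F)/(F + T) + 14 = 14 + (-4 + F)/(F + T))
N(-15, -38) + c*183 = (-4 + 14*(-15) + 15*(-38))/(-38 - 15) + (283444/9)*183 = (-4 - 210 - 570)/(-53) + 17290084/3 = -1/53*(-784) + 17290084/3 = 784/53 + 17290084/3 = 916376804/159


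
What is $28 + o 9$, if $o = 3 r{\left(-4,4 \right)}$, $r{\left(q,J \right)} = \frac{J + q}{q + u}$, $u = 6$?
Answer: $28$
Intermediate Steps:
$r{\left(q,J \right)} = \frac{J + q}{6 + q}$ ($r{\left(q,J \right)} = \frac{J + q}{q + 6} = \frac{J + q}{6 + q}$)
$o = 0$ ($o = 3 \frac{4 - 4}{6 - 4} = 3 \cdot \frac{1}{2} \cdot 0 = 3 \cdot 0 = 0$)
$28 + o 9 = 28 + 0 \cdot 9 = 28 + 0 = 28$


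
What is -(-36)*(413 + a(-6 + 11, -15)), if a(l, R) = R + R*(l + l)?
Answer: 8928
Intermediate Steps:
a(l, R) = R + 2*R*l (a(l, R) = R + R*(2*l) = R + 2*R*l)
-(-36)*(413 + a(-6 + 11, -15)) = -(-36)*(413 - 15*(1 + 2*(-6 + 11))) = -(-36)*(413 - 15*(1 + 2*5)) = -(-36)*(413 - 15*(1 + 10)) = -(-36)*(413 - 15*11) = -(-36)*(413 - 165) = -(-36)*248 = -1*(-8928) = 8928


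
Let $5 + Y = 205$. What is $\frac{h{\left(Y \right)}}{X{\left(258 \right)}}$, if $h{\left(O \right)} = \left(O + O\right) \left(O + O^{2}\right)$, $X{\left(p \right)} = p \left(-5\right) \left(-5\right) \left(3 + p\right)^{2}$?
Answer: $\frac{107200}{2929203} \approx 0.036597$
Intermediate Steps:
$Y = 200$ ($Y = -5 + 205 = 200$)
$X{\left(p \right)} = 25 p \left(3 + p\right)^{2}$ ($X{\left(p \right)} = - 5 p \left(-5\right) \left(3 + p\right)^{2} = 25 p \left(3 + p\right)^{2}$)
$h{\left(O \right)} = 2 O \left(O + O^{2}\right)$
$\frac{h{\left(Y \right)}}{X{\left(258 \right)}} = \frac{2 \cdot 200^{2} \left(1 + 200\right)}{25 \cdot 258 \left(3 + 258\right)^{2}} = \frac{2 \cdot 40000 \cdot 201}{25 \cdot 258 \cdot 261^{2}} = \frac{16080000}{25 \cdot 258 \cdot 68121} = \frac{16080000}{439380450} = 16080000 \cdot \frac{1}{439380450} = \frac{107200}{2929203}$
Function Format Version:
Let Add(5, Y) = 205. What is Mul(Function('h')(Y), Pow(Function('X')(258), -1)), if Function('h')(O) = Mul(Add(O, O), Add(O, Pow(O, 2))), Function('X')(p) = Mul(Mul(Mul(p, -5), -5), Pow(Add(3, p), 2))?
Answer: Rational(107200, 2929203) ≈ 0.036597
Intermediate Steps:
Y = 200 (Y = Add(-5, 205) = 200)
Function('X')(p) = Mul(25, p, Pow(Add(3, p), 2)) (Function('X')(p) = Mul(Mul(Mul(-5, p), -5), Pow(Add(3, p), 2)) = Mul(Mul(25, p), Pow(Add(3, p), 2)) = Mul(25, p, Pow(Add(3, p), 2)))
Function('h')(O) = Mul(2, O, Add(O, Pow(O, 2))) (Function('h')(O) = Mul(Mul(2, O), Add(O, Pow(O, 2))) = Mul(2, O, Add(O, Pow(O, 2))))
Mul(Function('h')(Y), Pow(Function('X')(258), -1)) = Mul(Mul(2, Pow(200, 2), Add(1, 200)), Pow(Mul(25, 258, Pow(Add(3, 258), 2)), -1)) = Mul(Mul(2, 40000, 201), Pow(Mul(25, 258, Pow(261, 2)), -1)) = Mul(16080000, Pow(Mul(25, 258, 68121), -1)) = Mul(16080000, Pow(439380450, -1)) = Mul(16080000, Rational(1, 439380450)) = Rational(107200, 2929203)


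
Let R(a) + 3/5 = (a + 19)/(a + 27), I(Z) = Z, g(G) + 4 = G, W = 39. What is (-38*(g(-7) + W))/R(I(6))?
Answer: -87780/13 ≈ -6752.3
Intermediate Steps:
g(G) = -4 + G
R(a) = -⅗ + (19 + a)/(27 + a) (R(a) = -⅗ + (a + 19)/(a + 27) = -⅗ + (19 + a)/(27 + a))
(-38*(g(-7) + W))/R(I(6)) = (-38*((-4 - 7) + 39))/((2*(7 + 6)/(5*(27 + 6)))) = (-38*(-11 + 39))/(((⅖)*13/33)) = (-38*28)/(((⅖)*(1/33)*13)) = -1064/26/165 = -1064*165/26 = -87780/13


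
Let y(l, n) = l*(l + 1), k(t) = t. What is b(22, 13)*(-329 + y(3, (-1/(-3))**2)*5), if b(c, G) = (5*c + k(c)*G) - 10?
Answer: -103834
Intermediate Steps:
b(c, G) = -10 + 5*c + G*c (b(c, G) = (5*c + c*G) - 10 = (5*c + G*c) - 10 = -10 + 5*c + G*c)
y(l, n) = l*(1 + l)
b(22, 13)*(-329 + y(3, (-1/(-3))**2)*5) = (-10 + 5*22 + 13*22)*(-329 + (3*(1 + 3))*5) = (-10 + 110 + 286)*(-329 + (3*4)*5) = 386*(-329 + 12*5) = 386*(-329 + 60) = 386*(-269) = -103834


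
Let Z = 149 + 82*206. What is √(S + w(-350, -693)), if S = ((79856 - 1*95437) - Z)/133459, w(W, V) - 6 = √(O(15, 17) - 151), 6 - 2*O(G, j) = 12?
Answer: √(102514128588 + 17811304681*I*√154)/133459 ≈ 3.1173 + 1.9905*I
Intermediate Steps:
O(G, j) = -3 (O(G, j) = 3 - ½*12 = 3 - 6 = -3)
w(W, V) = 6 + I*√154 (w(W, V) = 6 + √(-3 - 151) = 6 + √(-154) = 6 + I*√154)
Z = 17041 (Z = 149 + 16892 = 17041)
S = -32622/133459 (S = ((79856 - 1*95437) - 1*17041)/133459 = ((79856 - 95437) - 17041)*(1/133459) = (-15581 - 17041)*(1/133459) = -32622*1/133459 = -32622/133459 ≈ -0.24443)
√(S + w(-350, -693)) = √(-32622/133459 + (6 + I*√154)) = √(768132/133459 + I*√154)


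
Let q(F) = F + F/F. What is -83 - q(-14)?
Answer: -70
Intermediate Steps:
q(F) = 1 + F (q(F) = F + 1 = 1 + F)
-83 - q(-14) = -83 - (1 - 14) = -83 - 1*(-13) = -83 + 13 = -70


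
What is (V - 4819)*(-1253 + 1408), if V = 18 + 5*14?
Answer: -733305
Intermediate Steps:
V = 88 (V = 18 + 70 = 88)
(V - 4819)*(-1253 + 1408) = (88 - 4819)*(-1253 + 1408) = -4731*155 = -733305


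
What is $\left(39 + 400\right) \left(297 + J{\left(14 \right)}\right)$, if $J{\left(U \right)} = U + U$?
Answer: $142675$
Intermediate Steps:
$J{\left(U \right)} = 2 U$
$\left(39 + 400\right) \left(297 + J{\left(14 \right)}\right) = \left(39 + 400\right) \left(297 + 2 \cdot 14\right) = 439 \left(297 + 28\right) = 439 \cdot 325 = 142675$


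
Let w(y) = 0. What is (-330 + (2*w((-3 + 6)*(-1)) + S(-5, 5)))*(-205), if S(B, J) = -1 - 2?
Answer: 68265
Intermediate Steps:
S(B, J) = -3
(-330 + (2*w((-3 + 6)*(-1)) + S(-5, 5)))*(-205) = (-330 + (2*0 - 3))*(-205) = (-330 + (0 - 3))*(-205) = (-330 - 3)*(-205) = -333*(-205) = 68265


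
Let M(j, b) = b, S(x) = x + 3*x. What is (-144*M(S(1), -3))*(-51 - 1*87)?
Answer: -59616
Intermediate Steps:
S(x) = 4*x
(-144*M(S(1), -3))*(-51 - 1*87) = (-144*(-3))*(-51 - 1*87) = 432*(-51 - 87) = 432*(-138) = -59616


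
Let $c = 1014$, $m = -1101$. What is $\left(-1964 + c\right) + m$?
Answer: $-2051$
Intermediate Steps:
$\left(-1964 + c\right) + m = \left(-1964 + 1014\right) - 1101 = -950 - 1101 = -2051$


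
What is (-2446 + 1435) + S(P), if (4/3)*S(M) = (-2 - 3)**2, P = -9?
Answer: -3969/4 ≈ -992.25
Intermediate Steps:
S(M) = 75/4 (S(M) = 3*(-2 - 3)**2/4 = (3/4)*(-5)**2 = (3/4)*25 = 75/4)
(-2446 + 1435) + S(P) = (-2446 + 1435) + 75/4 = -1011 + 75/4 = -3969/4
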